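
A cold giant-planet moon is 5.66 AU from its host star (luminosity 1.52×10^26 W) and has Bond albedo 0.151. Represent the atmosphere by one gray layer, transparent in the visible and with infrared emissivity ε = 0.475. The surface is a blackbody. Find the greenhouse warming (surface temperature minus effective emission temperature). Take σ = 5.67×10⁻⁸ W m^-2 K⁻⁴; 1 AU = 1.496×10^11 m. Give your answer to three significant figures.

Orbital distance: d = 5.66 AU = 8.467×10^11 m.
Spreading L over a sphere of radius d: S = 1.52×10^26/(4π·8.47×10^11²) = 16.87 W m^-2.
At the top of the atmosphere, σT_e⁴ = S(1−α)/4 = 3.581 W m^-2, giving T_e = 89.15 K.
For a single slab of emissivity ε, T_s⁴ = 2T_e⁴/(2−ε); thus T_s = 89.15·(1.311)^(1/4) = 95.40 K.
T_s − T_e = 95.40 − 89.15 = 6.253 K.

6.25 kelvin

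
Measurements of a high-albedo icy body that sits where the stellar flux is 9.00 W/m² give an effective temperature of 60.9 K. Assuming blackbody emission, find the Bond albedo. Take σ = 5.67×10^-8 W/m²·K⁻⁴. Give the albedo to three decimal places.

0.653

From σT⁴ = S(1−α)/4 we invert for α: 1−α = 4σT⁴/S.
4σT⁴ = 4·5.67×10⁻⁸·(60.9)⁴ = 3.120 W/m².
Hence α = 1 − 3.120/9.000 = 0.6534.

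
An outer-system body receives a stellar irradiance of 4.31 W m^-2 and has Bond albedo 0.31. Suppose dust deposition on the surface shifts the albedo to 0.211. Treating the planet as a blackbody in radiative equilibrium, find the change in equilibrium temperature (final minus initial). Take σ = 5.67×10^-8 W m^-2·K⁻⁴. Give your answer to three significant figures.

2.05 kelvin

Before: T₁ = [4.310·0.69/(4σ)]^(1/4) = 60.18 K.
Final:   T₂ = [S(1−0.211)/(4σ)]^(1/4) = 62.23 K.
Change: 62.23 − 60.18 = 2.051 K.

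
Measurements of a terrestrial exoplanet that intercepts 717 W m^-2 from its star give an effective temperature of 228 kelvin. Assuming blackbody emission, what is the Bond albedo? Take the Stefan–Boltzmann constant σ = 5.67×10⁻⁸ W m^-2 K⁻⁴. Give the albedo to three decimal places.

0.145

From σT⁴ = S(1−α)/4 we invert for α: 1−α = 4σT⁴/S.
4σT⁴ = 4·5.67×10⁻⁸·(228)⁴ = 612.9 W m^-2.
Hence α = 1 − 612.9/717.0 = 0.1452.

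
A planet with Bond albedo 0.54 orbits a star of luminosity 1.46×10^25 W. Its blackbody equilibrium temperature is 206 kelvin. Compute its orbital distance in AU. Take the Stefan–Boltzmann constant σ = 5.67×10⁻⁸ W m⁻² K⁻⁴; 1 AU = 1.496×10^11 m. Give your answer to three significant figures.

0.242 AU

The flux needed for this T is 4σT⁴/(1−0.54) = 887.9 W m⁻².
S = L/(4πd²) → d = √(L/4πS) = √(1.46×10^25/(4π·887.9)) = 3.617×10^10 m = 0.2418 AU.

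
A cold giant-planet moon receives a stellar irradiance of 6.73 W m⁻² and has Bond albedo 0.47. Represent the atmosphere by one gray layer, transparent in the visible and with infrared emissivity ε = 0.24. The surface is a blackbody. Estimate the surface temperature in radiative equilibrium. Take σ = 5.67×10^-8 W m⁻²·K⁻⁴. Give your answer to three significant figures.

65.0 K

The planet radiates to space at T_e = [S(1−α)/(4σ)]^(1/4) = 62.97 K.
For a single slab of emissivity ε, T_s⁴ = 2T_e⁴/(2−ε); thus T_s = 62.97·(1.136)^(1/4) = 65.02 K.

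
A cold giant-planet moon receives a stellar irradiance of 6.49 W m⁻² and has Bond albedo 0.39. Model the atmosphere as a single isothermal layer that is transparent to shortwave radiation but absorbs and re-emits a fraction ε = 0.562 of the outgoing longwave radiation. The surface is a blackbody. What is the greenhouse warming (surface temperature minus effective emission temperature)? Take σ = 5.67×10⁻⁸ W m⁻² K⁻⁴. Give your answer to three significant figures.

Effective emission temperature (TOA balance): σT_e⁴ = S(1−α)/4 = 0.9897 W m⁻² → T_e = 64.64 K.
For a single slab of emissivity ε, T_s⁴ = 2T_e⁴/(2−ε); thus T_s = 64.64·(1.391)^(1/4) = 70.19 K.
T_s − T_e = 70.19 − 64.64 = 5.557 K.

5.56 kelvin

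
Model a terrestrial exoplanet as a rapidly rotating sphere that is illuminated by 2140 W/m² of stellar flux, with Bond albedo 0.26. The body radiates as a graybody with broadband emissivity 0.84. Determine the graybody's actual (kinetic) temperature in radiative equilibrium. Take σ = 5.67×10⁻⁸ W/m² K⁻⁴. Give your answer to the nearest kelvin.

302 K

The planet absorbs (1−α)S over its disc πR² and re-emits over 4πR², so the mean absorbed flux is (1−0.26)·2140/4 = 395.9 W/m².
Equating to εσT⁴ with ε = 0.84: T = (395.9/0.84σ)^(1/4) = 301.9 K.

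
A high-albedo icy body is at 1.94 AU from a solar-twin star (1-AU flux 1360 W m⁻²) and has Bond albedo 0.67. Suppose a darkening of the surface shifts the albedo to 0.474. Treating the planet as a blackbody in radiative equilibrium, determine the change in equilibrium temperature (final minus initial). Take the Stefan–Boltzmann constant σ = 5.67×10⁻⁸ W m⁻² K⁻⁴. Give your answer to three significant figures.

18.7 kelvin

By the inverse-square law, S = 1360/1.94² = 361.4 W m⁻².
With α = 0.67, T₁ = 151.4 K.
With α = 0.474, T₂ = 170.1 K.
Change: 170.1 − 151.4 = 18.72 K.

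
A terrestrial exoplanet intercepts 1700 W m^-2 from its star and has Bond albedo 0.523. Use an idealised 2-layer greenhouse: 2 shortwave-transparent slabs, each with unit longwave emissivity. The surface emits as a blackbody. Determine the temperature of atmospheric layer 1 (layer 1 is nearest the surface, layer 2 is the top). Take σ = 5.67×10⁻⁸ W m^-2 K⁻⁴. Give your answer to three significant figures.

291 K

OLR = S(1−α)/4 = 202.7 W m^-2; the top layer radiates at T_e = 244.5 K.
In the N-layer model, layer k (counted from the surface) has T_k = (N+1−k)^(1/4)·T_e.
T_1 = (2)^(1/4)·244.5 = 290.8 K.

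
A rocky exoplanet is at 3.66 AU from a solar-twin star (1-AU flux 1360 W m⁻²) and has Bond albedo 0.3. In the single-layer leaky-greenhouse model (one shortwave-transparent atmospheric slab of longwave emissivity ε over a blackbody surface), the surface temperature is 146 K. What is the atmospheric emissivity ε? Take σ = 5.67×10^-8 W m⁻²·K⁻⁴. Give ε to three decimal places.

0.621

Flux at the orbit: S = 1360/(3.66)² = 101.5 W m⁻².
Effective temperature: T_e = [S(1−α)/(4σ)]^(1/4) = 133.0 K.
Since (2−ε)/2 = (T_e/T_s)⁴ = 0.6896, ε = 0.6207.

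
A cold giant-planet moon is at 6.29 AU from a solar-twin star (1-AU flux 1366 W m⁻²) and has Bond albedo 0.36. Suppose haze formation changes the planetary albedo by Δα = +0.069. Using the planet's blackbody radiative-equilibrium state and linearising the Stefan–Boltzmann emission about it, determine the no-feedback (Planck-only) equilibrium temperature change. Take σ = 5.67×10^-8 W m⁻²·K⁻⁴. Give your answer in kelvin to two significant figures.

-2.7 K

By the inverse-square law, S = 1366/6.29² = 34.53 W m⁻².
The baseline emission temperature is T_e = 99.35 K.
The change in absorbed flux is Δ[S(1−α)/4] = −SΔα/4 = -0.5956 W m⁻².
The Planck feedback parameter is 4σT_e³ = 0.2224 W m⁻²/K.
ΔT₀ = ΔF/λ_P = -0.5956/0.2224 = -2.68 K.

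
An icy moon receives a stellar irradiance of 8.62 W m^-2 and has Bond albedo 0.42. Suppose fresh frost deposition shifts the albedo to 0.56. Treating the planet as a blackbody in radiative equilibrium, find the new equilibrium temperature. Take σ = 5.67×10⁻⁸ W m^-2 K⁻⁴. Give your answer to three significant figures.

63.9 K

With the new albedo, S(1−α₂)/4 = 0.9482 W m^-2, so T₂ = 63.95 K.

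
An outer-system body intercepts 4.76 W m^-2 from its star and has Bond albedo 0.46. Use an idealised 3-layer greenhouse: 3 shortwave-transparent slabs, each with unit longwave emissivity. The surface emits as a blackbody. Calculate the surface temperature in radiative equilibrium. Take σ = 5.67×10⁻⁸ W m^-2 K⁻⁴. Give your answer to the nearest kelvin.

82 K

The effective emission temperature is T_e = [S(1−α)/(4σ)]^¼ = 58.02 K.
With N = 3 opaque layers, T_s = (N+1)^(1/4)·T_e = 4^(1/4)·58.02 = 82.05 K.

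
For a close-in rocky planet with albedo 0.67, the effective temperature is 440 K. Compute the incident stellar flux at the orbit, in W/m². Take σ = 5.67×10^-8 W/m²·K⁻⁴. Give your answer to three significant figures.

25800 W/m²

Invert the energy balance for S: S = 4σT⁴/(1−α).
The emitted flux is σT⁴ = 2125 W/m².
S = 4·2125/0.33 = 25760 W/m².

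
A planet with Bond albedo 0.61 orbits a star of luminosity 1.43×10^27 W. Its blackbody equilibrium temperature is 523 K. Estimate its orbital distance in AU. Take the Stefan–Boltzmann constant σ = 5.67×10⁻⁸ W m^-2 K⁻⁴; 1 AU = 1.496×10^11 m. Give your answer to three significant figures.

0.342 AU

Energy balance gives S = 4σT⁴/(1−α) = 43510 W m^-2.
From L = 4πd²S, d = √(1.43×10^27/(4π·43510)) = 5.114×10^10 m = 0.3419 AU.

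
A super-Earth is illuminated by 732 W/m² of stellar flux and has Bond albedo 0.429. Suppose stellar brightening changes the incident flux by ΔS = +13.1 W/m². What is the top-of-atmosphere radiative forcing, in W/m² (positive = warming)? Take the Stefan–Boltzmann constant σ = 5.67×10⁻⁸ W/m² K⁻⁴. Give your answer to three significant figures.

ΔF = Δ[S(1−α)]/4 = (1−0.429)·+13.1/4 = 1.870 W/m².

1.87 W/m²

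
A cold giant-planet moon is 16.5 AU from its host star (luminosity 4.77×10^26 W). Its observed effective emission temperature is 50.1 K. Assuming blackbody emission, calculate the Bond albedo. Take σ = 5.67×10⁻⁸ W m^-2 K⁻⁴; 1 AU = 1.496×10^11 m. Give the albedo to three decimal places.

0.771

d = 16.5 × 1.496×10^11 m = 2.468×10^12 m.
Flux at the orbit: S = L/(4πd²) = 4.77×10^26/(4π·(2.47×10^12)²) = 6.230 W m^-2.
From σT⁴ = S(1−α)/4 we invert for α: 1−α = 4σT⁴/S.
σT⁴ = 0.3572 W m^-2, so 4σT⁴ = 1.429 W m^-2.
1−α = 1.429/6.230 = 0.2294, so α = 0.7706.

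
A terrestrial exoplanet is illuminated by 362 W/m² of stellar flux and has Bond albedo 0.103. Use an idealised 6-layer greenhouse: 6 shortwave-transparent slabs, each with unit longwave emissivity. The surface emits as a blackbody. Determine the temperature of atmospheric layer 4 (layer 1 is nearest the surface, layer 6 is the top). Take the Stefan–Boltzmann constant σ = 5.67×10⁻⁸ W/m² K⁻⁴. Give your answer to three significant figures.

Top-of-atmosphere balance: σT_e⁴ = S(1−α)/4 = 81.18 W/m² → T_e = 194.5 K.
Each opaque layer satisfies 2T_j⁴ = T_{j−1}⁴ + T_{j+1}⁴, giving T_k⁴ = (N+1−k)T_e⁴.
With k = 4: T_4 = (6+1−4)^¼·194.5 K = 256.0 K.

256 K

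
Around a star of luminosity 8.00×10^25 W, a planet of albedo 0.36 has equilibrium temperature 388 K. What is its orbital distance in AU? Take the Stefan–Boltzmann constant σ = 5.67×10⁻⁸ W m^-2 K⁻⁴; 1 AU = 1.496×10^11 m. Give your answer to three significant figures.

0.188 AU

Required flux: S = 4σT⁴/(1−α) = 8031 W m^-2.
From L = 4πd²S, d = √(8.00×10^25/(4π·8031)) = 2.815×10^10 m = 0.1882 AU.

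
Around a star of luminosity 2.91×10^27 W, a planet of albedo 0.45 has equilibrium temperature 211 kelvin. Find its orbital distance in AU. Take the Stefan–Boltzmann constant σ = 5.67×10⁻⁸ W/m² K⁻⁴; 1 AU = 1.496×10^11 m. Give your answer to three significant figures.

Required flux: S = 4σT⁴/(1−α) = 817.4 W/m².
S = L/(4πd²) → d = √(L/4πS) = √(2.91×10^27/(4π·817.4)) = 5.323×10^11 m = 3.558 AU.

3.56 AU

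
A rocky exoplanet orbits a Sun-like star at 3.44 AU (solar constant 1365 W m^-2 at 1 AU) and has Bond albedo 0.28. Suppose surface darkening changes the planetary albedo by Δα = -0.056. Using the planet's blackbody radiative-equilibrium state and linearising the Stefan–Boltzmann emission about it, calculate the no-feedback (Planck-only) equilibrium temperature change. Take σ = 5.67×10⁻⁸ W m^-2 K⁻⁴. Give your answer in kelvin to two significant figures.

2.7 kelvin

By the inverse-square law, S = 1365/3.44² = 115.3 W m^-2.
Unperturbed T_e = [115.3·(1−0.28)/(4σ)]^¼ = 138.3 K.
The change in absorbed flux is Δ[S(1−α)/4] = −SΔα/4 = 1.615 W m^-2.
The Planck feedback parameter is 4σT_e³ = 0.6004 W m^-2/K.
So ΔT₀ = 1.615/0.6004 = 2.69 K.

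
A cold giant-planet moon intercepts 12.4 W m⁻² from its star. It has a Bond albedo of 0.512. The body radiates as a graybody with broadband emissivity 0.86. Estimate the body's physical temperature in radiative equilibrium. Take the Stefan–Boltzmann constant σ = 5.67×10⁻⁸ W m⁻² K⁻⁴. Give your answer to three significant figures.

74.6 K

Averaging over the sphere, the absorbed flux is S(1−α)/4 = 1.513 W m⁻².
Equating to εσT⁴ with ε = 0.86: T = (1.513/0.86σ)^(1/4) = 74.63 K.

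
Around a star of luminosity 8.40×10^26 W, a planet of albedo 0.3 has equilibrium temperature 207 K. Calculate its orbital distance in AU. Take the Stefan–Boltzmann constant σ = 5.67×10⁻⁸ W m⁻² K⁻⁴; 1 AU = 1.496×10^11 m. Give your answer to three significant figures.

The flux needed for this T is 4σT⁴/(1−0.3) = 594.9 W m⁻².
From L = 4πd²S, d = √(8.40×10^26/(4π·594.9)) = 3.352×10^11 m = 2.241 AU.

2.24 AU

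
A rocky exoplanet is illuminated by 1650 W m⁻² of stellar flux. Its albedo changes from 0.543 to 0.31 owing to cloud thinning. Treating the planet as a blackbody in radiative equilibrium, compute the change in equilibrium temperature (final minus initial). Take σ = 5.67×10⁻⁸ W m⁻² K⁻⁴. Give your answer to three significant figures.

Before: T₁ = [1650·0.457/(4σ)]^(1/4) = 240.1 K.
Final:   T₂ = [S(1−0.31)/(4σ)]^(1/4) = 266.2 K.
Change: 266.2 − 240.1 = 26.05 K.

26.1 K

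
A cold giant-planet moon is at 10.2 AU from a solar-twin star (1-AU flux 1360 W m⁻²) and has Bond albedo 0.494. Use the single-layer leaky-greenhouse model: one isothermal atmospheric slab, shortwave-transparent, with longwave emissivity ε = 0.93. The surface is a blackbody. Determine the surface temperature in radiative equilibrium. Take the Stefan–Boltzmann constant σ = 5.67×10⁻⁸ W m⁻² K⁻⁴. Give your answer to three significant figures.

Flux at the orbit: S = 1360/(10.2)² = 13.07 W m⁻².
At the top of the atmosphere, σT_e⁴ = S(1−α)/4 = 1.654 W m⁻², giving T_e = 73.49 K.
The surface balance (absorbed SW + ε·downward IR = σT_s⁴) with T_a⁴ = T_s⁴/2 reduces to T_s = T_e·[2/(2−ε)]^¼ = 85.93 K.

85.9 K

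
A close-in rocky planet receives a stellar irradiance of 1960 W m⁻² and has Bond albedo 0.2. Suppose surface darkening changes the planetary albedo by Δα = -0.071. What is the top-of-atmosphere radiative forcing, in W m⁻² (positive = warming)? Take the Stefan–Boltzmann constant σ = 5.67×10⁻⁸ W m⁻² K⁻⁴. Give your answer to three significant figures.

ΔF = −(S/4)Δα = −(1960/4)×(-0.071) = 34.79 W m⁻².

34.8 W m⁻²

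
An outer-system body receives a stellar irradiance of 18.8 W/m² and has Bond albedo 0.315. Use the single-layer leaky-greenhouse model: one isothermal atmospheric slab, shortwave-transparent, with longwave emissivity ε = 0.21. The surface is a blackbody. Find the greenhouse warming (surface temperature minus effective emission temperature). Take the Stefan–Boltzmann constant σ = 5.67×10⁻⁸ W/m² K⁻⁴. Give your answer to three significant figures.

At the top of the atmosphere, σT_e⁴ = S(1−α)/4 = 3.220 W/m², giving T_e = 86.81 K.
For a single slab of emissivity ε, T_s⁴ = 2T_e⁴/(2−ε); thus T_s = 86.81·(1.117)^(1/4) = 89.25 K.
T_s − T_e = 89.25 − 86.81 = 2.441 K.

2.44 K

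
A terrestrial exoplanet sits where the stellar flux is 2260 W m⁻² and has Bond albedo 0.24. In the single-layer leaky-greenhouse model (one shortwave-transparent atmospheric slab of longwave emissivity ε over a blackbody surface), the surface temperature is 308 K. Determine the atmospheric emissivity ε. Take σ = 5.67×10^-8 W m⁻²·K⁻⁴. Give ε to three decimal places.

0.317

First, T_e = [2260·(1−0.24)/(4σ)]^(1/4) = 295.0 K.
T_s⁴ = T_e⁴·2/(2−ε) → ε = 2 − 2(T_e/T_s)⁴ = 2 − 2·(295.0/308)⁴ = 0.3169.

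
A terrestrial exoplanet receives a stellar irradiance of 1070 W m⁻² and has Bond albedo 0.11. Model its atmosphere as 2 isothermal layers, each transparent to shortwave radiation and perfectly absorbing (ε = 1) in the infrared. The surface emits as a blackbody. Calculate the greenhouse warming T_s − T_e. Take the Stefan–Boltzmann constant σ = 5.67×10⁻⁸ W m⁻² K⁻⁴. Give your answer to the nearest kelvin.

80 K

OLR = S(1−α)/4 = 238.1 W m⁻²; the top layer radiates at T_e = 254.6 K.
Surface: T_s = (3)^¼·T_e = 335.0 K.
Warming: T_s − T_e = 80.46 K.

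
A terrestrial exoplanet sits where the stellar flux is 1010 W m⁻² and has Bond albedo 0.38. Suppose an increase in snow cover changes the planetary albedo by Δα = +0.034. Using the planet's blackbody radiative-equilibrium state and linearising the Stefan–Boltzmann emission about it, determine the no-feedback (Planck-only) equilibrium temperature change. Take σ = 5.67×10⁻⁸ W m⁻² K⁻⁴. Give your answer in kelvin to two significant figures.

-3.1 kelvin

The baseline emission temperature is T_e = 229.2 K.
TOA radiative forcing: ΔF = −S·Δα/4 = −1010·(+0.034)/4 = -8.585 W m⁻².
Linearising σT⁴ gives d(σT⁴)/dT = 4σT_e³ = 2.732 W m⁻² per K.
Hence the no-feedback warming is ΔF/(4σT_e³) = -3.14 K.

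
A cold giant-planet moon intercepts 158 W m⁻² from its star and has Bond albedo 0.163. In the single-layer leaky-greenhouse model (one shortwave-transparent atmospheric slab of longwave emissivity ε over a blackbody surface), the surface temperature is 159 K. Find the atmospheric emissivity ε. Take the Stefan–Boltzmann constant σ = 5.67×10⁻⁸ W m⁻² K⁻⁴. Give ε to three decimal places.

0.175

TOA balance gives T_e = 155.4 K.
Since (2−ε)/2 = (T_e/T_s)⁴ = 0.9123, ε = 0.1753.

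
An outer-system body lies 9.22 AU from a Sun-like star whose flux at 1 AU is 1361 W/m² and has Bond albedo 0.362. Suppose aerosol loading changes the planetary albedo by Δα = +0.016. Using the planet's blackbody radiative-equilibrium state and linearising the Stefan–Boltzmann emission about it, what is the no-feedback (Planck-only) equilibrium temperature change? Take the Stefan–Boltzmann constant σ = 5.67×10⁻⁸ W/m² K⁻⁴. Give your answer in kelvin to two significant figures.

-0.51 kelvin

Flux at the orbit: S = 1361/(9.22)² = 16.01 W/m².
Reference equilibrium: T_e = [S(1−α)/(4σ)]^(1/4) = 81.92 K.
ΔF = −(S/4)Δα = −(16.01/4)×(+0.016) = -0.06404 W/m².
Linearising σT⁴ gives d(σT⁴)/dT = 4σT_e³ = 0.1247 W/m² per K.
ΔT₀ = ΔF/λ_P = -0.06404/0.1247 = -0.514 K.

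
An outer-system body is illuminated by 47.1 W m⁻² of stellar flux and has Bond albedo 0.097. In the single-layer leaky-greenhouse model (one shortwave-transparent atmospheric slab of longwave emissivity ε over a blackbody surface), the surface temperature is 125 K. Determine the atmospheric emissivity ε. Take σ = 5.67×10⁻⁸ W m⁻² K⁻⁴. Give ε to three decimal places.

Effective temperature: T_e = [S(1−α)/(4σ)]^(1/4) = 117.0 K.
Inverting T_s⁴ = 2T_e⁴/(2−ε): (T_e/T_s)⁴ = 0.7681, so ε = 2(1 − 0.7681) = 0.4638.

0.464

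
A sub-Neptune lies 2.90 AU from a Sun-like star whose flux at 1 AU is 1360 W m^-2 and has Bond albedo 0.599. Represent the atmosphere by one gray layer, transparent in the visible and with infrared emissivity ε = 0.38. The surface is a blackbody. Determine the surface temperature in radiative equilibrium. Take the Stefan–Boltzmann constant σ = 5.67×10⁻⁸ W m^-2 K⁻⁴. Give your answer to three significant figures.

137 kelvin

Flux at the orbit: S = 1360/(2.90)² = 161.7 W m^-2.
At the top of the atmosphere, σT_e⁴ = S(1−α)/4 = 16.21 W m^-2, giving T_e = 130.0 K.
For a single slab of emissivity ε, T_s⁴ = 2T_e⁴/(2−ε); thus T_s = 130.0·(1.235)^(1/4) = 137.1 K.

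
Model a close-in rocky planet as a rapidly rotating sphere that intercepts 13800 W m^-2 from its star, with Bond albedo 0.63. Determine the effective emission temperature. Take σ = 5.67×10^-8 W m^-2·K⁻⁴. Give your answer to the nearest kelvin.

387 K

The planet absorbs (1−α)S over its disc πR² and re-emits over 4πR², so the mean absorbed flux is (1−0.63)·13800/4 = 1276 W m^-2.
Set σT⁴ = 1276 → T = (1276/σ)^(1/4) = 387.4 K.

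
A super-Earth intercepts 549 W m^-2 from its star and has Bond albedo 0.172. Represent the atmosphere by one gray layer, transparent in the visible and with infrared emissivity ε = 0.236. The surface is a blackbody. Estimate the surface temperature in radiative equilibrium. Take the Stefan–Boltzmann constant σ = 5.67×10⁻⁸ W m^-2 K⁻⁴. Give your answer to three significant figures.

Effective emission temperature (TOA balance): σT_e⁴ = S(1−α)/4 = 113.6 W m^-2 → T_e = 211.6 K.
For a single slab of emissivity ε, T_s⁴ = 2T_e⁴/(2−ε); thus T_s = 211.6·(1.134)^(1/4) = 218.3 K.

218 K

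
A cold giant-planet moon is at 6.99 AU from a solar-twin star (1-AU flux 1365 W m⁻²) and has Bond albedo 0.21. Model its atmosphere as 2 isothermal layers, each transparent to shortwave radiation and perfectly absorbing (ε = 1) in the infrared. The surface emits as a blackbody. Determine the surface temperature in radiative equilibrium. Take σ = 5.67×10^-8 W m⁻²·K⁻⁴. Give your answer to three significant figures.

131 K

Flux at the orbit: S = 1365/(6.99)² = 27.94 W m⁻².
The effective emission temperature is T_e = [S(1−α)/(4σ)]^¼ = 99.32 K.
Layer-by-layer balance gives σT_s⁴ = (N+1)σT_e⁴, so T_s = 3^¼·99.32 = 130.7 K.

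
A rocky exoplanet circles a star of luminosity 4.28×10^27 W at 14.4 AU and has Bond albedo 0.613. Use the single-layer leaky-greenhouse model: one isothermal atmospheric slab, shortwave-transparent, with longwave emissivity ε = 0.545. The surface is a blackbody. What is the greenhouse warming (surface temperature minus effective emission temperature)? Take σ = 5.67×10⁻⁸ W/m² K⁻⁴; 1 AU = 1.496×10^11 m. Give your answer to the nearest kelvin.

9 kelvin

Orbital distance: d = 14.4 AU = 2.154×10^12 m.
Flux at the orbit: S = L/(4πd²) = 4.28×10^27/(4π·(2.15×10^12)²) = 73.39 W/m².
At the top of the atmosphere, σT_e⁴ = S(1−α)/4 = 7.101 W/m², giving T_e = 105.8 K.
For a single slab of emissivity ε, T_s⁴ = 2T_e⁴/(2−ε); thus T_s = 105.8·(1.375)^(1/4) = 114.5 K.
Greenhouse warming: T_s − T_e = 8.757 K.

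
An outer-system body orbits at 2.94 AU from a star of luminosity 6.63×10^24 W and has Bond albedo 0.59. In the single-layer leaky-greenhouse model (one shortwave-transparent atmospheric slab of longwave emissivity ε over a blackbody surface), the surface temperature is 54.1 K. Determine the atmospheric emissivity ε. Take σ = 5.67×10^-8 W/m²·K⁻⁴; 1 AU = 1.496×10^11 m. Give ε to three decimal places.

0.849

d = 2.94 × 1.496×10^11 m = 4.398×10^11 m.
Spreading L over a sphere of radius d: S = 6.63×10^24/(4π·4.40×10^11²) = 2.727 W/m².
First, T_e = [2.727·(1−0.59)/(4σ)]^(1/4) = 47.12 K.
Inverting T_s⁴ = 2T_e⁴/(2−ε): (T_e/T_s)⁴ = 0.5756, so ε = 2(1 − 0.5756) = 0.8489.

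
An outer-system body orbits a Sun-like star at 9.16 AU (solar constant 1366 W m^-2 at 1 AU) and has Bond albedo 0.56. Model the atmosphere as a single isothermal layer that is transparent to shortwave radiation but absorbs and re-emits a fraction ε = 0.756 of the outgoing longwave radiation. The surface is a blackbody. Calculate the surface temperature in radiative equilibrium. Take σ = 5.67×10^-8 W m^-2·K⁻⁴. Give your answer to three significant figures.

Irradiance scales as 1/d², so S = 1366 W m^-2 × (1/9.16)² = 16.28 W m^-2.
Effective emission temperature (TOA balance): σT_e⁴ = S(1−α)/4 = 1.791 W m^-2 → T_e = 74.97 K.
For a single slab of emissivity ε, T_s⁴ = 2T_e⁴/(2−ε); thus T_s = 74.97·(1.608)^(1/4) = 84.42 K.

84.4 K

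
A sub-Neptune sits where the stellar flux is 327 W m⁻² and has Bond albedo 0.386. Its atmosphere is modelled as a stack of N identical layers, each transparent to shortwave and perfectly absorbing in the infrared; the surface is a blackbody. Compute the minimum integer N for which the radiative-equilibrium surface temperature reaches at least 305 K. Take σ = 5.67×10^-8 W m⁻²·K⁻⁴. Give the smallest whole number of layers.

The effective emission temperature is T_e = [S(1−α)/(4σ)]^¼ = 172.5 K.
Since T_s⁴ = (N+1)T_e⁴, we need N ≥ (T_s/T_e)⁴ − 1 = 8.775.
Rounding up, N = 9.

9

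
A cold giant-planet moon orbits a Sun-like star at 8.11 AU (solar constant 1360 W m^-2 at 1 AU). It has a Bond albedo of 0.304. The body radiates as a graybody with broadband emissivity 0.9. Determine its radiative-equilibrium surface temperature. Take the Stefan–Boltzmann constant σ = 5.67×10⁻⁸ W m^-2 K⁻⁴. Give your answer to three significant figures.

Irradiance scales as 1/d², so S = 1360 W m^-2 × (1/8.11)² = 20.68 W m^-2.
Averaging over the sphere, the absorbed flux is S(1−α)/4 = 3.598 W m^-2.
Equating to εσT⁴ with ε = 0.9: T = (3.598/0.9σ)^(1/4) = 91.63 K.

91.6 K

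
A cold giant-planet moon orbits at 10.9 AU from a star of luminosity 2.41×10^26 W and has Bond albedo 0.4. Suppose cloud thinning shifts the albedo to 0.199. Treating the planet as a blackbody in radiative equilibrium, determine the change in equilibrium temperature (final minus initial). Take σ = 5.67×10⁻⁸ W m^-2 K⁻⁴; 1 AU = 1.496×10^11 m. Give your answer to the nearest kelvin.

5 kelvin

Orbital distance: d = 10.9 AU = 1.631×10^12 m.
S = L/(4πd²) = 7.213 W m^-2.
Before: T₁ = [7.213·0.6/(4σ)]^(1/4) = 66.09 K.
With α = 0.199, T₂ = 71.04 K.
ΔT = T₂ − T₁ = 4.951 K.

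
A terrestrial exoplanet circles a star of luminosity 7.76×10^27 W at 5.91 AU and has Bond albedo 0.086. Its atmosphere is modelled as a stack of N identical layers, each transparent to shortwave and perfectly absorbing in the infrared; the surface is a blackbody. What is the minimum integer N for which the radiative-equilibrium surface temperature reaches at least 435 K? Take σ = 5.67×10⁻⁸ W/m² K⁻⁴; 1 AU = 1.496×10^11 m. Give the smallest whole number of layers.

d = 5.91 × 1.496×10^11 m = 8.841×10^11 m.
Flux at the orbit: S = L/(4πd²) = 7.76×10^27/(4π·(8.84×10^11)²) = 790.0 W/m².
OLR = S(1−α)/4 = 180.5 W/m²; the top layer radiates at T_e = 237.5 K.
T_s = (N+1)^(1/4)·T_e ≥ 435 K requires N+1 ≥ (T_s/T_e)⁴ = (435/237.5)⁴ = 11.247.
So N ≥ 10.247; the smallest integer is N = 11.

11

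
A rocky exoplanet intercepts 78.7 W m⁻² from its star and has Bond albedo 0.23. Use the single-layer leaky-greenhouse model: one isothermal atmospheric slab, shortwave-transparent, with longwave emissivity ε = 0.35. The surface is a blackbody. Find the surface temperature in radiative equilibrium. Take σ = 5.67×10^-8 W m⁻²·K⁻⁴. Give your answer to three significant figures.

Effective emission temperature (TOA balance): σT_e⁴ = S(1−α)/4 = 15.15 W m⁻² → T_e = 127.9 K.
The surface balance (absorbed SW + ε·downward IR = σT_s⁴) with T_a⁴ = T_s⁴/2 reduces to T_s = T_e·[2/(2−ε)]^¼ = 134.2 K.

134 K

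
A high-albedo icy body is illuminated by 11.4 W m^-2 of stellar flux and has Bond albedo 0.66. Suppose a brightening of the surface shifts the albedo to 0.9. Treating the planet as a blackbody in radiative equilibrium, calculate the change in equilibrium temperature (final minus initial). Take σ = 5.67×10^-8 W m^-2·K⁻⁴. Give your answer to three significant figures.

-16.9 K

Before: T₁ = [11.40·0.34/(4σ)]^(1/4) = 64.30 K.
Final:   T₂ = [S(1−0.9)/(4σ)]^(1/4) = 47.35 K.
ΔT = T₂ − T₁ = -16.95 K.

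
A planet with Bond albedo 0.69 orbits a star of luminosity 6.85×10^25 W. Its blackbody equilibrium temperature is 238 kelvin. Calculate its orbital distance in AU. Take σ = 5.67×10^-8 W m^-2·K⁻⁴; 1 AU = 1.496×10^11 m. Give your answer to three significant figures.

Energy balance gives S = 4σT⁴/(1−α) = 2347 W m^-2.
Then d = [L/(4πS)]^(1/2) = 4.819×10^10 m, i.e. 0.3221 AU.

0.322 AU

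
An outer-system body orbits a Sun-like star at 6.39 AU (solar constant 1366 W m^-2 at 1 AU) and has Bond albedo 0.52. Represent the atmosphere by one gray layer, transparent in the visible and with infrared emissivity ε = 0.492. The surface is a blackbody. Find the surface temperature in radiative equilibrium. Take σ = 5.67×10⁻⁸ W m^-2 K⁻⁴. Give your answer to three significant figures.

98.4 K

By the inverse-square law, S = 1366/6.39² = 33.45 W m^-2.
At the top of the atmosphere, σT_e⁴ = S(1−α)/4 = 4.014 W m^-2, giving T_e = 91.73 K.
For a single slab of emissivity ε, T_s⁴ = 2T_e⁴/(2−ε); thus T_s = 91.73·(1.326)^(1/4) = 98.44 K.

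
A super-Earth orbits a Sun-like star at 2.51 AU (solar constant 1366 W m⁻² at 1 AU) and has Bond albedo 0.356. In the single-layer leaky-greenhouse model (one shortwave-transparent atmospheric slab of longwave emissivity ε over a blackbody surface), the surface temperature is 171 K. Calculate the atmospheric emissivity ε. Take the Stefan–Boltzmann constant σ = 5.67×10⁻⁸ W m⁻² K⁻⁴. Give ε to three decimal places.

Flux at the orbit: S = 1366/(2.51)² = 216.8 W m⁻².
First, T_e = [216.8·(1−0.356)/(4σ)]^(1/4) = 157.5 K.
T_s⁴ = T_e⁴·2/(2−ε) → ε = 2 − 2(T_e/T_s)⁴ = 2 − 2·(157.5/171)⁴ = 0.5599.

0.560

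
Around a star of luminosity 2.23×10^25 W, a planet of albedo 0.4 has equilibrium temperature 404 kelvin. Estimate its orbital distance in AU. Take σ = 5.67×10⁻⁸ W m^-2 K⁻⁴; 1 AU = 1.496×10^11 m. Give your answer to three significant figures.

Required flux: S = 4σT⁴/(1−α) = 10070 W m^-2.
From L = 4πd²S, d = √(2.23×10^25/(4π·10070)) = 1.328×10^10 m = 0.08874 AU.

0.0887 AU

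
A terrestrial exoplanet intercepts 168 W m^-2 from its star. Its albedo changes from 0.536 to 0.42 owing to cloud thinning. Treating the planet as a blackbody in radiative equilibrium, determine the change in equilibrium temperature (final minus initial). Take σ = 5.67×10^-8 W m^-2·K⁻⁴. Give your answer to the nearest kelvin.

8 K

With α = 0.536, T₁ = 136.2 K.
With α = 0.42, T₂ = 144.0 K.
ΔT = T₂ − T₁ = 7.812 K.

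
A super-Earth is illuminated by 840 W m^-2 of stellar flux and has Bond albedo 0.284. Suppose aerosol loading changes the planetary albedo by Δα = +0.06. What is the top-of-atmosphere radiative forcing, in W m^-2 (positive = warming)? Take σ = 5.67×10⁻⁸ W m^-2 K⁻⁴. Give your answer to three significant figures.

-12.6 W m^-2

The change in absorbed flux is Δ[S(1−α)/4] = −SΔα/4 = -12.60 W m^-2.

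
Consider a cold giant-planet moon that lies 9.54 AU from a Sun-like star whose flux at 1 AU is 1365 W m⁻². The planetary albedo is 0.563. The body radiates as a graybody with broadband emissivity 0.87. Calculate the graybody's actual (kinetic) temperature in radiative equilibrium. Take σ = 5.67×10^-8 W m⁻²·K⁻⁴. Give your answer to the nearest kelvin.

76 K

By the inverse-square law, S = 1365/9.54² = 15.00 W m⁻².
Absorbed flux (global mean): S(1−α)/4 = 15.00·0.437/4 = 1.639 W m⁻².
Radiative balance εσT⁴ = 1.639 gives T = [1.639/(0.87·σ)]^(1/4) = 75.92 K.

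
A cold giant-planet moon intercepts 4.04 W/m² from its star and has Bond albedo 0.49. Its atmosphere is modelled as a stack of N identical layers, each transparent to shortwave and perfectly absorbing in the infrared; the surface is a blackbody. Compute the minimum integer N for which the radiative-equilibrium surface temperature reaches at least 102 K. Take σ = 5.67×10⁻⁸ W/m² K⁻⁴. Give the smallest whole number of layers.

11

OLR = S(1−α)/4 = 0.5151 W/m²; the top layer radiates at T_e = 54.90 K.
Need (N+1)T_e⁴ ≥ T_s⁴, i.e. N+1 ≥ (102/54.90)⁴ = 11.915.
So N ≥ 10.915; the smallest integer is N = 11.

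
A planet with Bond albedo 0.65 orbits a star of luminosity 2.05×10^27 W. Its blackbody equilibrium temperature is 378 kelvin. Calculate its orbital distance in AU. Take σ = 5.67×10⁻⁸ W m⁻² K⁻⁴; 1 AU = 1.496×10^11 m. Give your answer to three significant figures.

Required flux: S = 4σT⁴/(1−α) = 13230 W m⁻².
From L = 4πd²S, d = √(2.05×10^27/(4π·13230)) = 1.110×10^11 m = 0.7423 AU.

0.742 AU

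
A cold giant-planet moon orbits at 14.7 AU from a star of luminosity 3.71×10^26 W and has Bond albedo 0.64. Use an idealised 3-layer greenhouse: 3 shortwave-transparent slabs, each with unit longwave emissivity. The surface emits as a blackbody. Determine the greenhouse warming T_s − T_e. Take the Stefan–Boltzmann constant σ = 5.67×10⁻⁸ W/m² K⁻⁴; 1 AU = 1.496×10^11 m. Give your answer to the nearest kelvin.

d = 14.7 × 1.496×10^11 m = 2.199×10^12 m.
Flux at the orbit: S = L/(4πd²) = 3.71×10^26/(4π·(2.20×10^12)²) = 6.105 W/m².
Top-of-atmosphere balance: σT_e⁴ = S(1−α)/4 = 0.5494 W/m² → T_e = 55.79 K.
T_s = (N+1)^(1/4)·T_e = 78.90 K.
Warming: T_s − T_e = 23.11 K.

23 K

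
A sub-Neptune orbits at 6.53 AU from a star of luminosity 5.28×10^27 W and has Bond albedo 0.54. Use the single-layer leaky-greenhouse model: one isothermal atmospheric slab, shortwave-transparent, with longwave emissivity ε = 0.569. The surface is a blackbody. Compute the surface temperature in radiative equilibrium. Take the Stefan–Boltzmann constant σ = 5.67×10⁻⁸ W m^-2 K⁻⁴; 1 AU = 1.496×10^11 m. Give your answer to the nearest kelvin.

188 kelvin

d = 6.53 × 1.496×10^11 m = 9.769×10^11 m.
Spreading L over a sphere of radius d: S = 5.28×10^27/(4π·9.77×10^11²) = 440.3 W m^-2.
Effective emission temperature (TOA balance): σT_e⁴ = S(1−α)/4 = 50.63 W m^-2 → T_e = 172.9 K.
The surface balance (absorbed SW + ε·downward IR = σT_s⁴) with T_a⁴ = T_s⁴/2 reduces to T_s = T_e·[2/(2−ε)]^¼ = 188.0 K.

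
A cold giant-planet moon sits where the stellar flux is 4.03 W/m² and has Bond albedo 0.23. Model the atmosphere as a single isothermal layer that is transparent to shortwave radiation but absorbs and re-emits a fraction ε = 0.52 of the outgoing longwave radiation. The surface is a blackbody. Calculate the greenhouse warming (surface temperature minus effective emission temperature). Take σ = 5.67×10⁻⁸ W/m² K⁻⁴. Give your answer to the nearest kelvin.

The planet radiates to space at T_e = [S(1−α)/(4σ)]^(1/4) = 60.82 K.
Surface balance with a leaky layer gives σT_s⁴ = σT_e⁴·2/(2−ε), so T_s = T_e·[2/(2−0.52)]^(1/4) = 65.57 K.
Greenhouse warming: T_s − T_e = 4.755 K.

5 K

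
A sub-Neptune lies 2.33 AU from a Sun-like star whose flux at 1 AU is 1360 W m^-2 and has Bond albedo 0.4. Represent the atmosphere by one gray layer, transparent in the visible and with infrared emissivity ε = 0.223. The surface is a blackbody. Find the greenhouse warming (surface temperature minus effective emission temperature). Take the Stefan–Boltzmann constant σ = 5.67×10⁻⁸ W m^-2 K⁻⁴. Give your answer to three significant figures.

By the inverse-square law, S = 1360/2.33² = 250.5 W m^-2.
The planet radiates to space at T_e = [S(1−α)/(4σ)]^(1/4) = 160.4 K.
The surface balance (absorbed SW + ε·downward IR = σT_s⁴) with T_a⁴ = T_s⁴/2 reduces to T_s = T_e·[2/(2−ε)]^¼ = 165.3 K.
Greenhouse warming: T_s − T_e = 4.813 K.

4.81 K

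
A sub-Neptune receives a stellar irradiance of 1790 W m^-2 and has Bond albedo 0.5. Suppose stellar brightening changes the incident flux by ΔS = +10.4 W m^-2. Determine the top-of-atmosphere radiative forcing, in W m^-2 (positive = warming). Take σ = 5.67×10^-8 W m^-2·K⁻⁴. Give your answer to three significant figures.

1.30 W m^-2

ΔF = Δ[S(1−α)]/4 = (1−0.5)·+10.4/4 = 1.300 W m^-2.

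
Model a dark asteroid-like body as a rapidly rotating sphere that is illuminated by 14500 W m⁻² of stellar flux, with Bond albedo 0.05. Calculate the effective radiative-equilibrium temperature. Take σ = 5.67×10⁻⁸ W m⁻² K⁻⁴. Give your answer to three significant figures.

496 kelvin

Absorbed flux (global mean): S(1−α)/4 = 14500·0.95/4 = 3444 W m⁻².
Set σT⁴ = 3444 → T = (3444/σ)^(1/4) = 496.4 K.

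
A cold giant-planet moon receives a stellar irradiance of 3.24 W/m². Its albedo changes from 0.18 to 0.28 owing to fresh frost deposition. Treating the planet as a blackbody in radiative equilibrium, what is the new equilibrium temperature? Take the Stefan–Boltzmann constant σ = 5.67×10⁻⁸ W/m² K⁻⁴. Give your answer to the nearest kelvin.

57 K

New equilibrium: T₂ = [(1−0.28)·3.240/(4σ)]^(1/4) = 56.63 K.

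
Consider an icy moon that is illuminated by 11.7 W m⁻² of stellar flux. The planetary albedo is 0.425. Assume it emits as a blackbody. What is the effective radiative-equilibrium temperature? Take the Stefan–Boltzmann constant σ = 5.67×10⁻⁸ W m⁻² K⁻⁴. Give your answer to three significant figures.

Averaging over the sphere, the absorbed flux is S(1−α)/4 = 1.682 W m⁻².
Set σT⁴ = 1.682 → T = (1.682/σ)^(1/4) = 73.80 K.

73.8 K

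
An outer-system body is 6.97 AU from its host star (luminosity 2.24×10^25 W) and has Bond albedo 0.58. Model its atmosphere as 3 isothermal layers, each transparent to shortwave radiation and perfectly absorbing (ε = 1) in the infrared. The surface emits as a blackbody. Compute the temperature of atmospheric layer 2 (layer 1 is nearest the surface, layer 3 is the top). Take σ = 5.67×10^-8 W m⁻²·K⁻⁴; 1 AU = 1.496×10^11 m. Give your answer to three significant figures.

d = 6.97 × 1.496×10^11 m = 1.043×10^12 m.
Flux at the orbit: S = L/(4πd²) = 2.24×10^25/(4π·(1.04×10^12)²) = 1.639 W m⁻².
OLR = S(1−α)/4 = 0.1721 W m⁻²; the top layer radiates at T_e = 41.74 K.
Each opaque layer satisfies 2T_j⁴ = T_{j−1}⁴ + T_{j+1}⁴, giving T_k⁴ = (N+1−k)T_e⁴.
With k = 2: T_2 = (3+1−2)^¼·41.74 K = 49.64 K.

49.6 K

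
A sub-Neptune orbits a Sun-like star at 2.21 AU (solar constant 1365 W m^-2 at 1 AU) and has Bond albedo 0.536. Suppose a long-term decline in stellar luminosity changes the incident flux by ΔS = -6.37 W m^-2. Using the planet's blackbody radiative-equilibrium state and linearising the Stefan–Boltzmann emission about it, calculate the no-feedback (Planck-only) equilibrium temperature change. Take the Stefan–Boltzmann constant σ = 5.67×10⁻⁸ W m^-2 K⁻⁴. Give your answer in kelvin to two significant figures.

Irradiance scales as 1/d², so S = 1365 W m^-2 × (1/2.21)² = 279.5 W m^-2.
Unperturbed T_e = [279.5·(1−0.536)/(4σ)]^¼ = 154.6 K.
TOA radiative forcing: ΔF = (1−α)ΔS/4 = 0.464·(-6.37)/4 = -0.7389 W m^-2.
Linearising σT⁴ gives d(σT⁴)/dT = 4σT_e³ = 0.8386 W m^-2 per K.
ΔT₀ = ΔF/λ_P = -0.7389/0.8386 = -0.881 K.

-0.88 kelvin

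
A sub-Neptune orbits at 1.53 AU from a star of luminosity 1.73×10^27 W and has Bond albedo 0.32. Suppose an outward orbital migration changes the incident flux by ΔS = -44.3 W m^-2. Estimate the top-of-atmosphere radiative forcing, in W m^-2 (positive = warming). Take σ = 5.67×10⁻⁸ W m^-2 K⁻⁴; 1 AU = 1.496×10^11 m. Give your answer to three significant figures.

Orbital distance: d = 1.53 AU = 2.289×10^11 m.
Flux at the orbit: S = L/(4πd²) = 1.73×10^27/(4π·(2.29×10^11)²) = 2628 W m^-2.
Only a fraction (1−α) is absorbed and it's spread over 4πR², so ΔF = (1−α)ΔS/4 = -7.531 W m^-2.

-7.53 W m^-2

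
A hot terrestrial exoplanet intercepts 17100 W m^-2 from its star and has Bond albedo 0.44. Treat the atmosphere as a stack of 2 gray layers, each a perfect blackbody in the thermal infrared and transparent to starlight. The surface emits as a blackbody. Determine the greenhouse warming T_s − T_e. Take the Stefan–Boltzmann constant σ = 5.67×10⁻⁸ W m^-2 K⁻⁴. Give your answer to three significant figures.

143 kelvin

OLR = S(1−α)/4 = 2394 W m^-2; the top layer radiates at T_e = 453.3 K.
T_s = (N+1)^(1/4)·T_e = 596.6 K.
So the greenhouse effect raises the surface by 596.6 − 453.3 = 143.3 K.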